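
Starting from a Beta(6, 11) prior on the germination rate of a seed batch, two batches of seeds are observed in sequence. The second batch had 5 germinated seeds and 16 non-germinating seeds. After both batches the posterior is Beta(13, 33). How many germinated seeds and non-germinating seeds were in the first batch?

2 germinated seeds and 6 non-germinating seeds

Because Beta–binomial updating is additive in the counts, the combined data contributed (α_post−α_prior, β_post−β_prior) successes and failures.
Total across both batches: 13−6=7 germinated seeds, 33−11=22 non-germinating seeds.
Subtract the second batch: 7−5=2 germinated seeds and 22−16=6 non-germinating seeds.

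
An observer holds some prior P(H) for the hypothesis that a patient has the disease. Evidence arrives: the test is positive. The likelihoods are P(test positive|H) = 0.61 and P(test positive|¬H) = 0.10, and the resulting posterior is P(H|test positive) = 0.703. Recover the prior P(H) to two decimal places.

Bayes' rule in odds form gives O(H|E) = O(H)·[P(E|H)/P(E|¬H)], hence O(H) = O(H|E)/LR.
Posterior odds = 0.703/(1−0.703) = 2.3670. LR = 0.61/0.10 = 6.1000.
Prior odds = 2.3670/6.1000 = 0.3880, so P(H) = 0.3880/(1+0.3880) ≈ 0.28.

P(H) = 0.28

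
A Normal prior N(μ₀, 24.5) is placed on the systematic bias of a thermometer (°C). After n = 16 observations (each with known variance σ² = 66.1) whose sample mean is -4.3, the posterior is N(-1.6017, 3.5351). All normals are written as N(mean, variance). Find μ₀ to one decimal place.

μ₀ = 14.4

The posterior mean is a precision-weighted average: μ_n = (τ₀μ₀ + τ_data·x̄)/(τ₀+τ_data), with τ₀=1/σ₀² and τ_data=n/σ².
Here τ₀ = 1/24.5 = 0.040816 and τ_data = 16/66.1 = 0.242057, so τ_n = 0.282873.
Rearranging for μ₀: μ₀ = (μ_n·τ_n − τ_data·x̄)/τ₀ = (-1.6017·0.282873 − 0.242057·-4.3) / 0.040816 = 0.587767/0.040816 ≈ 14.4.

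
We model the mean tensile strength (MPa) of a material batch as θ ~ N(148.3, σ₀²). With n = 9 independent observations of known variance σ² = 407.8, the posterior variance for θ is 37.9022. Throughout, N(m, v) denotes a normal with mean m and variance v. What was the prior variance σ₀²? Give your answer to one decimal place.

Posterior precision equals prior precision plus data precision: 1/σ_n² = 1/σ₀² + n/σ².
So 1/σ₀² = 1/37.9022 − 9/407.8 = 0.026384 − 0.022070 = 0.004314.
Hence σ₀² = 1/0.004314 ≈ 231.8.

σ₀² = 231.8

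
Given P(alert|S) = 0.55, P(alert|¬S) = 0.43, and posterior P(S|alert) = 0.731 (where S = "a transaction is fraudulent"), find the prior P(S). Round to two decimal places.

P(S) = 0.68

In odds form, posterior odds = prior odds × likelihood ratio, so prior odds = posterior odds ÷ LR.
Posterior odds = 0.731/(1−0.731) = 2.7175. LR = 0.55/0.43 = 1.2791.
Prior odds = 2.7175/1.2791 = 2.1245, so P(S) = 2.1245/(1+2.1245) ≈ 0.68.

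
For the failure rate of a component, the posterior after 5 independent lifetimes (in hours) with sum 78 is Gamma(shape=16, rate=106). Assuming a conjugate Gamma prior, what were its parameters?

Gamma(shape=11, rate=28)

Gamma–exponential conjugacy: posterior shape = α + n, posterior rate = β + Σtᵢ.
So α = 16 − 5 = 11 and β = 106 − 78 = 28.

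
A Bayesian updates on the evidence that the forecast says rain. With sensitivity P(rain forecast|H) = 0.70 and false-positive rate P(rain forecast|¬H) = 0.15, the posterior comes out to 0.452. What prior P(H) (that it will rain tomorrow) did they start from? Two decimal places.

Bayes' rule in odds form gives O(H|E) = O(H)·[P(E|H)/P(E|¬H)], hence O(H) = O(H|E)/LR.
Posterior odds = 0.452/(1−0.452) = 0.8248. LR = 0.70/0.15 = 4.6667.
Prior odds = 0.8248/4.6667 = 0.1767, so P(H) = 0.1767/(1+0.1767) ≈ 0.15.

P(H) = 0.15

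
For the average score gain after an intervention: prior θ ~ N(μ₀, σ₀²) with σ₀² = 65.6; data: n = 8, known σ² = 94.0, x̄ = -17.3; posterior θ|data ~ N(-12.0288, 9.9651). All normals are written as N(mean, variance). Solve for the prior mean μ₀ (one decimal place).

μ₀ = 17.4

With known observation variance, the Normal–Normal posterior has precision τ_n = τ₀ + n/σ² and mean μ_n = (τ₀μ₀ + (n/σ²)x̄)/τ_n.
Here τ₀ = 1/65.6 = 0.015244 and τ_data = 8/94.0 = 0.085106, so τ_n = 0.100350.
Rearranging for μ₀: μ₀ = (μ_n·τ_n − τ_data·x̄)/τ₀ = (-12.0288·0.100350 − 0.085106·-17.3) / 0.015244 = 0.265244/0.015244 ≈ 17.4.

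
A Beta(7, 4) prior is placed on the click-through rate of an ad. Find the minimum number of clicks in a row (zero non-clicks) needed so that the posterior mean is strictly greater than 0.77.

After k clicks and 0 non-clicks the posterior is Beta(7+k, 4), with mean (7+k)/(7+4+k).
Set (7+k)/(11+k) > 0.77 and solve: k > (0.77·11 − 7)/(1 − 0.77) = 6.391.
The smallest integer exceeding 6.391 is 7.

k = 7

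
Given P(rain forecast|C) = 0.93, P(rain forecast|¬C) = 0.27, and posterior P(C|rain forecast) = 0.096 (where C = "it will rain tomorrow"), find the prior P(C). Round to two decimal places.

P(C) = 0.03

Bayes' rule in odds form gives O(C|E) = O(C)·[P(E|C)/P(E|¬C)], hence O(C) = O(C|E)/LR.
Posterior odds = 0.096/(1−0.096) = 0.1062. LR = 0.93/0.27 = 3.4444.
Prior odds = 0.1062/3.4444 = 0.0308, so P(C) = 0.0308/(1+0.0308) ≈ 0.03.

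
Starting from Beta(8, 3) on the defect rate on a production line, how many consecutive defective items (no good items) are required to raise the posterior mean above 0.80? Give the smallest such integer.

After k defective items and 0 good items the posterior is Beta(8+k, 3), with mean (8+k)/(8+3+k).
Set (8+k)/(11+k) > 0.80 and solve: k > (0.80·11 − 8)/(1 − 0.80) = 4.000.
The smallest integer exceeding 4.000 is 5, and checking k=5: (13)/(16) = 0.8125 > 0.80.

k = 5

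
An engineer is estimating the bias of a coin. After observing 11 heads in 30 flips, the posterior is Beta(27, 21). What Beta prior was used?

A Beta(a, b) prior with s successes and f failures in binomial data gives a Beta(a+s, b+f) posterior.
So a = 27 − 11 = 16 and b = 21 − 19 = 2.

Beta(16, 2)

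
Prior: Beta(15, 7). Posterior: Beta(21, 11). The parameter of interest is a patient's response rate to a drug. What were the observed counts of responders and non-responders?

Beta is conjugate to the binomial likelihood: posterior = Beta(α+s, β+f).
So s = 21 − 15 = 6 and f = 11 − 7 = 4.

6 responders and 4 non-responders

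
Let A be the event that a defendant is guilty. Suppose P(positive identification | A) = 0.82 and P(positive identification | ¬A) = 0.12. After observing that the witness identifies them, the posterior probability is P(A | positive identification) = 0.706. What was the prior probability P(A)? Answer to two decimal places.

P(A) = 0.26

Bayes' rule in odds form gives O(A|E) = O(A)·[P(E|A)/P(E|¬A)], hence O(A) = O(A|E)/LR.
Posterior odds = 0.706/(1−0.706) = 2.4014. LR = 0.82/0.12 = 6.8333.
Prior odds = 2.4014/6.8333 = 0.3514, so P(A) = 0.3514/(1+0.3514) ≈ 0.26.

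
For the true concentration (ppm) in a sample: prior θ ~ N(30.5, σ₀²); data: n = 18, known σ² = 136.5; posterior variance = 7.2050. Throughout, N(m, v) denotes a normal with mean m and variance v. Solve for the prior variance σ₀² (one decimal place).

σ₀² = 144.4

For the Normal–Normal model with known σ², precisions add: τ_n = τ₀ + n/σ².
So 1/σ₀² = 1/7.2050 − 18/136.5 = 0.138793 − 0.131868 = 0.006925.
Hence σ₀² = 1/0.006925 ≈ 144.4.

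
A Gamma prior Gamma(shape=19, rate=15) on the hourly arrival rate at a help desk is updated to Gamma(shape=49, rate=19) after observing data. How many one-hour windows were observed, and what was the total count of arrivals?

n = 4 one-hour windows with total 30 arrivals

Gamma–Poisson conjugacy: posterior shape = α + Σxᵢ, posterior rate = β + n.
Matching: Σxᵢ = 49 − 19 = 30 and n = 19 − 15 = 4.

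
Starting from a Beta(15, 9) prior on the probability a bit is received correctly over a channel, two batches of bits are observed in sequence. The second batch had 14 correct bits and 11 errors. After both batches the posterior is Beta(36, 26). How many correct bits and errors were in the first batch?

7 correct bits and 6 errors

Because Beta–binomial updating is additive in the counts, the combined data contributed (α_post−α_prior, β_post−β_prior) successes and failures.
Total across both batches: 36−15=21 correct bits, 26−9=17 errors.
Subtract the second batch: 21−14=7 correct bits and 17−11=6 errors.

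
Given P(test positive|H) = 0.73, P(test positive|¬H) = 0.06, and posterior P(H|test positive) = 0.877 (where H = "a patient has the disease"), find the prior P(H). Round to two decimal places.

In odds form, posterior odds = prior odds × likelihood ratio, so prior odds = posterior odds ÷ LR.
Posterior odds = 0.877/(1−0.877) = 7.1301. LR = 0.73/0.06 = 12.1667.
Prior odds = 7.1301/12.1667 = 0.5860, so P(H) = 0.5860/(1+0.5860) ≈ 0.37.

P(H) = 0.37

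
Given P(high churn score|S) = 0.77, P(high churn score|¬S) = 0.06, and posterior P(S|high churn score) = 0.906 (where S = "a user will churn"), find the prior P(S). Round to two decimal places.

P(S) = 0.43

Bayes' rule in odds form gives O(S|E) = O(S)·[P(E|S)/P(E|¬S)], hence O(S) = O(S|E)/LR.
Posterior odds = 0.906/(1−0.906) = 9.6383. LR = 0.77/0.06 = 12.8333.
Prior odds = 9.6383/12.8333 = 0.7510, so P(S) = 0.7510/(1+0.7510) ≈ 0.43.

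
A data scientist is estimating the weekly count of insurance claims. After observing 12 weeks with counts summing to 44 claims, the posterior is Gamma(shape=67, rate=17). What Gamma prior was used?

Gamma–Poisson conjugacy: posterior shape = α + Σxᵢ, posterior rate = β + n.
So α = 67 − 44 = 23 and β = 17 − 12 = 5.

Gamma(shape=23, rate=5)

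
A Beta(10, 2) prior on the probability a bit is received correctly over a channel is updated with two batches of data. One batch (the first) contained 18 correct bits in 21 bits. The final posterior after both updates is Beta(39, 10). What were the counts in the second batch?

Sequential conjugate updates are equivalent to a single update on the pooled data, so total successes = posterior α − prior α and total failures = posterior β − prior β.
Total across both batches: 39−10=29 correct bits, 10−2=8 errors.
Subtract the first batch: 29−18=11 correct bits and 8−3=5 errors.

11 correct bits and 5 errors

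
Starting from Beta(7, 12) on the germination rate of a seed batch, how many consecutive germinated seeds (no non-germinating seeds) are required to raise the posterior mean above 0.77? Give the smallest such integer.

k = 34

After k germinated seeds and 0 non-germinating seeds the posterior is Beta(7+k, 12), with mean (7+k)/(7+12+k).
Set (7+k)/(19+k) > 0.77 and solve: k > (0.77·19 − 7)/(1 − 0.77) = 33.174.
The smallest integer exceeding 33.174 is 34, and checking k=34: (41)/(53) = 0.7736 > 0.77.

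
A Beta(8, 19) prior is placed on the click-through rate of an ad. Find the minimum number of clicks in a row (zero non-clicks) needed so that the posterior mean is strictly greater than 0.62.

k = 24

After k clicks and 0 non-clicks the posterior is Beta(8+k, 19), with mean (8+k)/(8+19+k).
Set (8+k)/(27+k) > 0.62 and solve: k > (0.62·27 − 8)/(1 − 0.62) = 23.000.
The smallest integer exceeding 23.000 is 24, and checking k=24: (32)/(51) = 0.6275 > 0.62.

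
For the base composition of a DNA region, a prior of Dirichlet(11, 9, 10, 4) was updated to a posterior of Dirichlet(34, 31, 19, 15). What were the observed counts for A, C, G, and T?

For a Dirichlet(α) prior with multinomial counts c, the posterior is Dirichlet(α + c) componentwise.
Counts are posterior − prior componentwise: 34−11=23, 31−9=22, 19−10=9, 15−4=11.

counts (23, 22, 9, 11)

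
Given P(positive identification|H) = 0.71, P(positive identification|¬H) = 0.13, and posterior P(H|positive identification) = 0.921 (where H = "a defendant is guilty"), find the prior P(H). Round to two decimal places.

P(H) = 0.68

In odds form, posterior odds = prior odds × likelihood ratio, so prior odds = posterior odds ÷ LR.
Posterior odds = 0.921/(1−0.921) = 11.6582. LR = 0.71/0.13 = 5.4615.
Prior odds = 11.6582/5.4615 = 2.1346, so P(H) = 2.1346/(1+2.1346) ≈ 0.68.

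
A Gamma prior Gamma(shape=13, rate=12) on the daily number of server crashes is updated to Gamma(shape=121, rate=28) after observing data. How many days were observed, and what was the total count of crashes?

Gamma–Poisson conjugacy: posterior shape = α + Σxᵢ, posterior rate = β + n.
Matching: Σxᵢ = 121 − 13 = 108 and n = 28 − 12 = 16.

n = 16 days with total 108 crashes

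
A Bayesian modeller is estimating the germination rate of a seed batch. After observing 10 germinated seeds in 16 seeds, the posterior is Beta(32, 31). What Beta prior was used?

Beta(22, 25)

Beta is conjugate to the binomial likelihood: posterior = Beta(a+s, b+f).
Subtract the data counts: 32−10=22, 31−6=25.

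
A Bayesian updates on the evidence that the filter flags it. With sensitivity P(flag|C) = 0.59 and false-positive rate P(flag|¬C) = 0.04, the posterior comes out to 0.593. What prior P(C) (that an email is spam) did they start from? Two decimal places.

In odds form, posterior odds = prior odds × likelihood ratio, so prior odds = posterior odds ÷ LR.
Posterior odds = 0.593/(1−0.593) = 1.4570. LR = 0.59/0.04 = 14.7500.
Prior odds = 1.4570/14.7500 = 0.0988, so P(C) = 0.0988/(1+0.0988) ≈ 0.09.

P(C) = 0.09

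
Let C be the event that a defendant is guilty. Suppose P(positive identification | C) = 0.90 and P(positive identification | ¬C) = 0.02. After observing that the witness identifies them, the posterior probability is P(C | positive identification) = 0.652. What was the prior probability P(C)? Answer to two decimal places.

P(C) = 0.04

Bayes' rule in odds form gives O(C|E) = O(C)·[P(E|C)/P(E|¬C)], hence O(C) = O(C|E)/LR.
Posterior odds = 0.652/(1−0.652) = 1.8736. LR = 0.90/0.02 = 45.0000.
Prior odds = 1.8736/45.0000 = 0.0416, so P(C) = 0.0416/(1+0.0416) ≈ 0.04.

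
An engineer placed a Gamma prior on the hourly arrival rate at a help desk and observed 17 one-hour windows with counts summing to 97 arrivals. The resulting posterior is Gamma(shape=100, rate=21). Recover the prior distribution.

Gamma–Poisson conjugacy: posterior shape = α + Σxᵢ, posterior rate = β + n.
So α = 100 − 97 = 3 and β = 21 − 17 = 4.

Gamma(shape=3, rate=4)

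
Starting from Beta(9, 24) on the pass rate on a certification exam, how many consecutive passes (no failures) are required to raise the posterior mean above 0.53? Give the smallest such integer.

k = 19

After k passes and 0 failures the posterior is Beta(9+k, 24), with mean (9+k)/(9+24+k).
Set (9+k)/(33+k) > 0.53 and solve: k > (0.53·33 − 9)/(1 − 0.53) = 18.064.
The smallest integer exceeding 18.064 is 19.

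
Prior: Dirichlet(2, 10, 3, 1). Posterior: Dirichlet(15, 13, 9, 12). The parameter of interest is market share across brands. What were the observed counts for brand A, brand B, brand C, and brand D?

For a Dirichlet(α) prior with multinomial counts c, the posterior is Dirichlet(α + c) componentwise.
Counts are posterior − prior componentwise: 15−2=13, 13−10=3, 9−3=6, 12−1=11.

counts (13, 3, 6, 11)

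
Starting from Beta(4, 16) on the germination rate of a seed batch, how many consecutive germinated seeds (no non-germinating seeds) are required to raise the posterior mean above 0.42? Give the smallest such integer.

k = 8

After k germinated seeds and 0 non-germinating seeds the posterior is Beta(4+k, 16), with mean (4+k)/(4+16+k).
Set (4+k)/(20+k) > 0.42 and solve: k > (0.42·20 − 4)/(1 − 0.42) = 7.586.
The smallest integer exceeding 7.586 is 8, and checking k=8: (12)/(28) = 0.4286 > 0.42.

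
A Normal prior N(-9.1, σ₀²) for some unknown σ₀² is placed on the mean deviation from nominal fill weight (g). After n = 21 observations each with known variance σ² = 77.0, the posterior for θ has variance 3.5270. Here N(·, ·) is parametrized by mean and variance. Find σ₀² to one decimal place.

Posterior precision equals prior precision plus data precision: 1/σ_n² = 1/σ₀² + n/σ².
So 1/σ₀² = 1/3.5270 − 21/77.0 = 0.283527 − 0.272727 = 0.010800.
Hence σ₀² = 1/0.010800 ≈ 92.6.

σ₀² = 92.6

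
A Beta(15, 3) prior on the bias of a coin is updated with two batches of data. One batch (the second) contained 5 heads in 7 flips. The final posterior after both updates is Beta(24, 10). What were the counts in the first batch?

4 heads and 5 tails

Sequential conjugate updates are equivalent to a single update on the pooled data, so total successes = posterior α − prior α and total failures = posterior β − prior β.
Total across both batches: 24−15=9 heads, 10−3=7 tails.
Subtract the second batch: 9−5=4 heads and 7−2=5 tails.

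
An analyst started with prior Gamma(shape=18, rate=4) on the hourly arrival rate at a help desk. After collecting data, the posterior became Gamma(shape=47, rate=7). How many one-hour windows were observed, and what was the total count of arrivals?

n = 3 one-hour windows with total 29 arrivals

A Gamma(α, β) prior (rate parametrization) on a Poisson rate with n observations summing to S gives posterior Gamma(α+S, β+n).
Matching: Σxᵢ = 47 − 18 = 29 and n = 7 − 4 = 3.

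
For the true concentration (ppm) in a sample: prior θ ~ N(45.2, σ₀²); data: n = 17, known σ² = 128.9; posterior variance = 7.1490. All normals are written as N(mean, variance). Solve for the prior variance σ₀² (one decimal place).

Posterior precision equals prior precision plus data precision: 1/σ_n² = 1/σ₀² + n/σ².
So 1/σ₀² = 1/7.1490 − 17/128.9 = 0.139880 − 0.131885 = 0.007995.
Hence σ₀² = 1/0.007995 ≈ 125.1.

σ₀² = 125.1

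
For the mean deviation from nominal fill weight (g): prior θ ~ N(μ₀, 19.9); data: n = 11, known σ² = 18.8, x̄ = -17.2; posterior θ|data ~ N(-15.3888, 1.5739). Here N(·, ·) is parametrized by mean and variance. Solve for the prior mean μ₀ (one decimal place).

With known observation variance, the Normal–Normal posterior has precision τ_n = τ₀ + n/σ² and mean μ_n = (τ₀μ₀ + (n/σ²)x̄)/τ_n.
Here τ₀ = 1/19.9 = 0.050251 and τ_data = 11/18.8 = 0.585106, so τ_n = 0.635357.
Rearranging for μ₀: μ₀ = (μ_n·τ_n − τ_data·x̄)/τ₀ = (-15.3888·0.635357 − 0.585106·-17.2) / 0.050251 = 0.286441/0.050251 ≈ 5.7.

μ₀ = 5.7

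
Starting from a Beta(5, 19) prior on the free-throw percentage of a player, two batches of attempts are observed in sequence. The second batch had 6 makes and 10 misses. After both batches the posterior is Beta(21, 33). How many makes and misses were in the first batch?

10 makes and 4 misses

Because Beta–binomial updating is additive in the counts, the combined data contributed (α_post−α_prior, β_post−β_prior) successes and failures.
Total across both batches: 21−5=16 makes, 33−19=14 misses.
Subtract the second batch: 16−6=10 makes and 14−10=4 misses.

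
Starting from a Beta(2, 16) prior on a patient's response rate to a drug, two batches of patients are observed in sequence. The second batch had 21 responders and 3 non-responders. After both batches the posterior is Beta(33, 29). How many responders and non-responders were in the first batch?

Because Beta–binomial updating is additive in the counts, the combined data contributed (α_post−α_prior, β_post−β_prior) successes and failures.
Total across both batches: 33−2=31 responders, 29−16=13 non-responders.
Subtract the second batch: 31−21=10 responders and 13−3=10 non-responders.

10 responders and 10 non-responders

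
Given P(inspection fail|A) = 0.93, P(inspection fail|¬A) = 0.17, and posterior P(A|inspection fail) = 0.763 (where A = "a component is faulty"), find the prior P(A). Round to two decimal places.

P(A) = 0.37

In odds form, posterior odds = prior odds × likelihood ratio, so prior odds = posterior odds ÷ LR.
Posterior odds = 0.763/(1−0.763) = 3.2194. LR = 0.93/0.17 = 5.4706.
Prior odds = 3.2194/5.4706 = 0.5885, so P(A) = 0.5885/(1+0.5885) ≈ 0.37.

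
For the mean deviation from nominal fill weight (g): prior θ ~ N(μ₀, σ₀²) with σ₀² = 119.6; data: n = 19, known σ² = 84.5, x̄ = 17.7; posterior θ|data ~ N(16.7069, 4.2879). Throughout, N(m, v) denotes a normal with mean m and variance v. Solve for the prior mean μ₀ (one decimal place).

With known observation variance, the Normal–Normal posterior has precision τ_n = τ₀ + n/σ² and mean μ_n = (τ₀μ₀ + (n/σ²)x̄)/τ_n.
Here τ₀ = 1/119.6 = 0.008361 and τ_data = 19/84.5 = 0.224852, so τ_n = 0.233213.
Rearranging for μ₀: μ₀ = (μ_n·τ_n − τ_data·x̄)/τ₀ = (16.7069·0.233213 − 0.224852·17.7) / 0.008361 = -0.083614/0.008361 ≈ -10.0.

μ₀ = -10.0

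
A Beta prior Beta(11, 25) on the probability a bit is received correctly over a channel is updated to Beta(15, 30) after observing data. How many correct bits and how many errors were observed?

4 correct bits and 5 errors

A Beta(a, b) prior with s successes and f failures in binomial data gives a Beta(a+s, b+f) posterior.
So s = 15 − 11 = 4 and f = 30 − 25 = 5.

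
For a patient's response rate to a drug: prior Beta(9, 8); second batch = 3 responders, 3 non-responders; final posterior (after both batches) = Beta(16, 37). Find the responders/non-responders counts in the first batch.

4 responders and 26 non-responders

Because Beta–binomial updating is additive in the counts, the combined data contributed (α_post−α_prior, β_post−β_prior) successes and failures.
Total across both batches: 16−9=7 responders, 37−8=29 non-responders.
Subtract the second batch: 7−3=4 responders and 29−3=26 non-responders.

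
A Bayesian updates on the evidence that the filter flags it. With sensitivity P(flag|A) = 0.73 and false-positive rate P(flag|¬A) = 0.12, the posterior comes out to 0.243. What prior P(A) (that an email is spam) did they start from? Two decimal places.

P(A) = 0.05

Bayes' rule in odds form gives O(A|E) = O(A)·[P(E|A)/P(E|¬A)], hence O(A) = O(A|E)/LR.
Posterior odds = 0.243/(1−0.243) = 0.3210. LR = 0.73/0.12 = 6.0833.
Prior odds = 0.3210/6.0833 = 0.0528, so P(A) = 0.0528/(1+0.0528) ≈ 0.05.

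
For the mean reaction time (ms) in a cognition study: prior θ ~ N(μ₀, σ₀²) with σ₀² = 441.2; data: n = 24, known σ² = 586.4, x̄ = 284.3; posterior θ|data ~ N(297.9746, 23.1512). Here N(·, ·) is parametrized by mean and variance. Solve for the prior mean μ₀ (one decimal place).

The posterior mean is a precision-weighted average: μ_n = (τ₀μ₀ + τ_data·x̄)/(τ₀+τ_data), with τ₀=1/σ₀² and τ_data=n/σ².
Here τ₀ = 1/441.2 = 0.002267 and τ_data = 24/586.4 = 0.040928, so τ_n = 0.043195.
Rearranging for μ₀: μ₀ = (μ_n·τ_n − τ_data·x̄)/τ₀ = (297.9746·0.043195 − 0.040928·284.3) / 0.002267 = 1.235182/0.002267 ≈ 544.9.

μ₀ = 544.9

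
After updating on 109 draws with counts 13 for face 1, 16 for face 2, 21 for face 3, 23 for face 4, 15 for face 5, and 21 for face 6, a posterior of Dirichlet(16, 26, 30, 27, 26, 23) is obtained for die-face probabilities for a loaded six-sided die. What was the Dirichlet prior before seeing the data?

Dirichlet(3, 10, 9, 4, 11, 2)

For a Dirichlet(α) prior with multinomial counts c, the posterior is Dirichlet(α + c) componentwise.
Subtract each count from the matching posterior parameter: 16−13=3, 26−16=10, 30−21=9, 27−23=4, 26−15=11, 23−21=2.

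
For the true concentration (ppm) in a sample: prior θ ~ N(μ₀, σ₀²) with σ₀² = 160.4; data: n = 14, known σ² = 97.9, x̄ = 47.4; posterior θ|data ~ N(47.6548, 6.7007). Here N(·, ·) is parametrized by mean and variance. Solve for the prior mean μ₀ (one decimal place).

μ₀ = 53.5

With known observation variance, the Normal–Normal posterior has precision τ_n = τ₀ + n/σ² and mean μ_n = (τ₀μ₀ + (n/σ²)x̄)/τ_n.
Here τ₀ = 1/160.4 = 0.006234 and τ_data = 14/97.9 = 0.143003, so τ_n = 0.149237.
Rearranging for μ₀: μ₀ = (μ_n·τ_n − τ_data·x̄)/τ₀ = (47.6548·0.149237 − 0.143003·47.4) / 0.006234 = 0.333517/0.006234 ≈ 53.5.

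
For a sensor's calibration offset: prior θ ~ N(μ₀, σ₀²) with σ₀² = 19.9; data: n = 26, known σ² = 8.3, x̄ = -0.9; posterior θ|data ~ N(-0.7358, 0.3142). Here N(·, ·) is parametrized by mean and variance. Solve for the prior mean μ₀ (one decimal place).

μ₀ = 9.5

With known observation variance, the Normal–Normal posterior has precision τ_n = τ₀ + n/σ² and mean μ_n = (τ₀μ₀ + (n/σ²)x̄)/τ_n.
Here τ₀ = 1/19.9 = 0.050251 and τ_data = 26/8.3 = 3.132530, so τ_n = 3.182781.
Rearranging for μ₀: μ₀ = (μ_n·τ_n − τ_data·x̄)/τ₀ = (-0.7358·3.182781 − 3.132530·-0.9) / 0.050251 = 0.477387/0.050251 ≈ 9.5.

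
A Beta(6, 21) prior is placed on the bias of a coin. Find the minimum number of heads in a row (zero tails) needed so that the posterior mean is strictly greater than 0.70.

k = 44

After k heads and 0 tails the posterior is Beta(6+k, 21), with mean (6+k)/(6+21+k).
Set (6+k)/(27+k) > 0.70 and solve: k > (0.70·27 − 6)/(1 − 0.70) = 43.000.
The smallest integer exceeding 43.000 is 44.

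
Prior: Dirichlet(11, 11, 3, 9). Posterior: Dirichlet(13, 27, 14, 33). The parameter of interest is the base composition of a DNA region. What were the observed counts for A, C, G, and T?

For a Dirichlet(α) prior with multinomial counts c, the posterior is Dirichlet(α + c) componentwise.
Counts are posterior − prior componentwise: 13−11=2, 27−11=16, 14−3=11, 33−9=24.

counts (2, 16, 11, 24)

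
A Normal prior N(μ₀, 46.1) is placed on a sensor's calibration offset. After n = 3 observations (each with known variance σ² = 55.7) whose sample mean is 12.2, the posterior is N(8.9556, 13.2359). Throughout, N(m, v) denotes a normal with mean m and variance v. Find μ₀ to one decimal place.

μ₀ = 0.9

The posterior mean is a precision-weighted average: μ_n = (τ₀μ₀ + τ_data·x̄)/(τ₀+τ_data), with τ₀=1/σ₀² and τ_data=n/σ².
Here τ₀ = 1/46.1 = 0.021692 and τ_data = 3/55.7 = 0.053860, so τ_n = 0.075552.
Rearranging for μ₀: μ₀ = (μ_n·τ_n − τ_data·x̄)/τ₀ = (8.9556·0.075552 − 0.053860·12.2) / 0.021692 = 0.019521/0.021692 ≈ 0.9.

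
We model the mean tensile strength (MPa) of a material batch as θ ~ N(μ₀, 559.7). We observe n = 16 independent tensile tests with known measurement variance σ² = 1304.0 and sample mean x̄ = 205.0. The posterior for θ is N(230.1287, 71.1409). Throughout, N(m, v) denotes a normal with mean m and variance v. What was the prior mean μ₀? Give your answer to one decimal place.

μ₀ = 402.7

With known observation variance, the Normal–Normal posterior has precision τ_n = τ₀ + n/σ² and mean μ_n = (τ₀μ₀ + (n/σ²)x̄)/τ_n.
Here τ₀ = 1/559.7 = 0.001787 and τ_data = 16/1304.0 = 0.012270, so τ_n = 0.014057.
Rearranging for μ₀: μ₀ = (μ_n·τ_n − τ_data·x̄)/τ₀ = (230.1287·0.014057 − 0.012270·205.0) / 0.001787 = 0.719569/0.001787 ≈ 402.7.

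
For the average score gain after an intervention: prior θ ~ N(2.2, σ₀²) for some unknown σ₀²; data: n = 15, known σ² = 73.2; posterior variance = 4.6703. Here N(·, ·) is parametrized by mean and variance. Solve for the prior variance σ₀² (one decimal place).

σ₀² = 108.7

Posterior precision equals prior precision plus data precision: 1/σ_n² = 1/σ₀² + n/σ².
So 1/σ₀² = 1/4.6703 − 15/73.2 = 0.214119 − 0.204918 = 0.009201.
Hence σ₀² = 1/0.009201 ≈ 108.7.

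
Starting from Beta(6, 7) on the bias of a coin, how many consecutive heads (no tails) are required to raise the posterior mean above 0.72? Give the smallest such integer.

After k heads and 0 tails the posterior is Beta(6+k, 7), with mean (6+k)/(6+7+k).
Set (6+k)/(13+k) > 0.72 and solve: k > (0.72·13 − 6)/(1 − 0.72) = 12.000.
The smallest integer exceeding 12.000 is 13.

k = 13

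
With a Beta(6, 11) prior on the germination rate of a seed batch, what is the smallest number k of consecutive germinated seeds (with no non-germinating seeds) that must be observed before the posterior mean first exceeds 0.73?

k = 24

After k germinated seeds and 0 non-germinating seeds the posterior is Beta(6+k, 11), with mean (6+k)/(6+11+k).
Set (6+k)/(17+k) > 0.73 and solve: k > (0.73·17 − 6)/(1 − 0.73) = 23.741.
The smallest integer exceeding 23.741 is 24, and checking k=24: (30)/(41) = 0.7317 > 0.73.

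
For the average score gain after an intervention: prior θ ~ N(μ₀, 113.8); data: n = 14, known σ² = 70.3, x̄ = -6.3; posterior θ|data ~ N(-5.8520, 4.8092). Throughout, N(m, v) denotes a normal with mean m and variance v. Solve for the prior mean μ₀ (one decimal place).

With known observation variance, the Normal–Normal posterior has precision τ_n = τ₀ + n/σ² and mean μ_n = (τ₀μ₀ + (n/σ²)x̄)/τ_n.
Here τ₀ = 1/113.8 = 0.008787 and τ_data = 14/70.3 = 0.199147, so τ_n = 0.207934.
Rearranging for μ₀: μ₀ = (μ_n·τ_n − τ_data·x̄)/τ₀ = (-5.8520·0.207934 − 0.199147·-6.3) / 0.008787 = 0.037796/0.008787 ≈ 4.3.

μ₀ = 4.3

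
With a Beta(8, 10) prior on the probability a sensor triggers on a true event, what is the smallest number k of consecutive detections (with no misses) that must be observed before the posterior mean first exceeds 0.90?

k = 83

After k detections and 0 misses the posterior is Beta(8+k, 10), with mean (8+k)/(8+10+k).
Set (8+k)/(18+k) > 0.90 and solve: k > (0.90·18 − 8)/(1 − 0.90) = 82.000.
The smallest integer exceeding 82.000 is 83.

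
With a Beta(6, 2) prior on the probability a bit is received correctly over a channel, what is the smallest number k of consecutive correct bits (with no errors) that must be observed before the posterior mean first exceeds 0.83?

After k correct bits and 0 errors the posterior is Beta(6+k, 2), with mean (6+k)/(6+2+k).
Set (6+k)/(8+k) > 0.83 and solve: k > (0.83·8 − 6)/(1 − 0.83) = 3.765.
The smallest integer exceeding 3.765 is 4, and checking k=4: (10)/(12) = 0.8333 > 0.83.

k = 4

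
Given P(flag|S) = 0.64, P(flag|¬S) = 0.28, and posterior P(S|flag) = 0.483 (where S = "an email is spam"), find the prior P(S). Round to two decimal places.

P(S) = 0.29

Bayes' rule in odds form gives O(S|E) = O(S)·[P(E|S)/P(E|¬S)], hence O(S) = O(S|E)/LR.
Posterior odds = 0.483/(1−0.483) = 0.9342. LR = 0.64/0.28 = 2.2857.
Prior odds = 0.9342/2.2857 = 0.4087, so P(S) = 0.4087/(1+0.4087) ≈ 0.29.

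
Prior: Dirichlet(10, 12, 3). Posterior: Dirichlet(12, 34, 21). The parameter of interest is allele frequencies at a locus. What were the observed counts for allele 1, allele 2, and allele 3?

For a Dirichlet(α) prior with multinomial counts c, the posterior is Dirichlet(α + c) componentwise.
Counts are posterior − prior componentwise: 12−10=2, 34−12=22, 21−3=18.

counts (2, 22, 18)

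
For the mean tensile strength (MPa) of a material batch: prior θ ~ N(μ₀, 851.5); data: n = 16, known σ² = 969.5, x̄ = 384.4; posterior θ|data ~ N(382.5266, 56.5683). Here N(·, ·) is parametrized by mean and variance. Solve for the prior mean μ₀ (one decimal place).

μ₀ = 356.2

The posterior mean is a precision-weighted average: μ_n = (τ₀μ₀ + τ_data·x̄)/(τ₀+τ_data), with τ₀=1/σ₀² and τ_data=n/σ².
Here τ₀ = 1/851.5 = 0.001174 and τ_data = 16/969.5 = 0.016503, so τ_n = 0.017677.
Rearranging for μ₀: μ₀ = (μ_n·τ_n − τ_data·x̄)/τ₀ = (382.5266·0.017677 − 0.016503·384.4) / 0.001174 = 0.418170/0.001174 ≈ 356.2.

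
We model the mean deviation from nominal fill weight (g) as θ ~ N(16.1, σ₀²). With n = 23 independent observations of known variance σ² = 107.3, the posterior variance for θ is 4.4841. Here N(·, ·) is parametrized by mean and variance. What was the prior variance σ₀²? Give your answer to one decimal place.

Posterior precision equals prior precision plus data precision: 1/σ_n² = 1/σ₀² + n/σ².
So 1/σ₀² = 1/4.4841 − 23/107.3 = 0.223010 − 0.214352 = 0.008658.
Hence σ₀² = 1/0.008658 ≈ 115.5.

σ₀² = 115.5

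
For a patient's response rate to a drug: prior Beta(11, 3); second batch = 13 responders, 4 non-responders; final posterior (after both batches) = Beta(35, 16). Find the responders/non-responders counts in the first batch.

Because Beta–binomial updating is additive in the counts, the combined data contributed (α_post−α_prior, β_post−β_prior) successes and failures.
Total across both batches: 35−11=24 responders, 16−3=13 non-responders.
Subtract the second batch: 24−13=11 responders and 13−4=9 non-responders.

11 responders and 9 non-responders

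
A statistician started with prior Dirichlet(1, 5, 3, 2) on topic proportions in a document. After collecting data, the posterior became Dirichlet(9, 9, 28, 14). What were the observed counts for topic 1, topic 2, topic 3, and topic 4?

counts (8, 4, 25, 12)

For a Dirichlet(α) prior with multinomial counts c, the posterior is Dirichlet(α + c) componentwise.
Counts are posterior − prior componentwise: 9−1=8, 9−5=4, 28−3=25, 14−2=12.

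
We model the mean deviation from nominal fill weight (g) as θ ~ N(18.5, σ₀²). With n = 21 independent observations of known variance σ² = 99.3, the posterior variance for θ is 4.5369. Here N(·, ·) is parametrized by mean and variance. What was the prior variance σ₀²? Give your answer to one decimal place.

For the Normal–Normal model with known σ², precisions add: τ_n = τ₀ + n/σ².
So 1/σ₀² = 1/4.5369 − 21/99.3 = 0.220415 − 0.211480 = 0.008935.
Hence σ₀² = 1/0.008935 ≈ 111.9.

σ₀² = 111.9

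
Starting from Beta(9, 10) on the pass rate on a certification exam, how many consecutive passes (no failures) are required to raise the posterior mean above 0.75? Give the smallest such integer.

After k passes and 0 failures the posterior is Beta(9+k, 10), with mean (9+k)/(9+10+k).
Set (9+k)/(19+k) > 0.75 and solve: k > (0.75·19 − 9)/(1 − 0.75) = 21.000.
The smallest integer exceeding 21.000 is 22.

k = 22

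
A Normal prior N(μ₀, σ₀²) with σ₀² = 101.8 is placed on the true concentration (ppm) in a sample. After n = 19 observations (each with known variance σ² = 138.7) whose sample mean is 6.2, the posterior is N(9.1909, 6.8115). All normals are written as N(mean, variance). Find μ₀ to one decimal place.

The posterior mean is a precision-weighted average: μ_n = (τ₀μ₀ + τ_data·x̄)/(τ₀+τ_data), with τ₀=1/σ₀² and τ_data=n/σ².
Here τ₀ = 1/101.8 = 0.009823 and τ_data = 19/138.7 = 0.136986, so τ_n = 0.146809.
Rearranging for μ₀: μ₀ = (μ_n·τ_n − τ_data·x̄)/τ₀ = (9.1909·0.146809 − 0.136986·6.2) / 0.009823 = 0.499994/0.009823 ≈ 50.9.

μ₀ = 50.9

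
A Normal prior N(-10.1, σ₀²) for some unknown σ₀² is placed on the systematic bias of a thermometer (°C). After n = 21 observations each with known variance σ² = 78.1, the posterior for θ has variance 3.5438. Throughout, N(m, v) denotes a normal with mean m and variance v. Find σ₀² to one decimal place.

For the Normal–Normal model with known σ², precisions add: τ_n = τ₀ + n/σ².
So 1/σ₀² = 1/3.5438 − 21/78.1 = 0.282183 − 0.268886 = 0.013297.
Hence σ₀² = 1/0.013297 ≈ 75.2.

σ₀² = 75.2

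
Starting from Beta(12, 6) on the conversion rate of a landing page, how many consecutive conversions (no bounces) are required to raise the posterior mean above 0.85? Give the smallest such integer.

After k conversions and 0 bounces the posterior is Beta(12+k, 6), with mean (12+k)/(12+6+k).
Set (12+k)/(18+k) > 0.85 and solve: k > (0.85·18 − 12)/(1 − 0.85) = 22.000.
The smallest integer exceeding 22.000 is 23.

k = 23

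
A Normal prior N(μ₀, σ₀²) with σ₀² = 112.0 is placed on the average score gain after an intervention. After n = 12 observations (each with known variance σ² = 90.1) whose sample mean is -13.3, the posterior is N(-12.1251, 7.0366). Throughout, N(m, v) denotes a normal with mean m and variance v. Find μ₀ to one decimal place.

μ₀ = 5.4

With known observation variance, the Normal–Normal posterior has precision τ_n = τ₀ + n/σ² and mean μ_n = (τ₀μ₀ + (n/σ²)x̄)/τ_n.
Here τ₀ = 1/112.0 = 0.008929 and τ_data = 12/90.1 = 0.133185, so τ_n = 0.142114.
Rearranging for μ₀: μ₀ = (μ_n·τ_n − τ_data·x̄)/τ₀ = (-12.1251·0.142114 − 0.133185·-13.3) / 0.008929 = 0.048214/0.008929 ≈ 5.4.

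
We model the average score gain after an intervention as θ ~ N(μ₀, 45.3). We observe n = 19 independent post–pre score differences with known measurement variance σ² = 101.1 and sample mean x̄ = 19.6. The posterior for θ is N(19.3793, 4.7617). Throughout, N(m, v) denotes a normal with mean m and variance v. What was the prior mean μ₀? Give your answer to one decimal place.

μ₀ = 17.5

The posterior mean is a precision-weighted average: μ_n = (τ₀μ₀ + τ_data·x̄)/(τ₀+τ_data), with τ₀=1/σ₀² and τ_data=n/σ².
Here τ₀ = 1/45.3 = 0.022075 and τ_data = 19/101.1 = 0.187933, so τ_n = 0.210008.
Rearranging for μ₀: μ₀ = (μ_n·τ_n − τ_data·x̄)/τ₀ = (19.3793·0.210008 − 0.187933·19.6) / 0.022075 = 0.386321/0.022075 ≈ 17.5.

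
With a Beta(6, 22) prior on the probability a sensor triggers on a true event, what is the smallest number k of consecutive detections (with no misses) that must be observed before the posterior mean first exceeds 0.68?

k = 41

After k detections and 0 misses the posterior is Beta(6+k, 22), with mean (6+k)/(6+22+k).
Set (6+k)/(28+k) > 0.68 and solve: k > (0.68·28 − 6)/(1 − 0.68) = 40.750.
The smallest integer exceeding 40.750 is 41.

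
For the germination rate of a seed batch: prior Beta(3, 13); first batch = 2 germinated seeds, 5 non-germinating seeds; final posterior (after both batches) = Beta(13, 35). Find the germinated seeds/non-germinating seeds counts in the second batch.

Because Beta–binomial updating is additive in the counts, the combined data contributed (α_post−α_prior, β_post−β_prior) successes and failures.
Total across both batches: 13−3=10 germinated seeds, 35−13=22 non-germinating seeds.
Subtract the first batch: 10−2=8 germinated seeds and 22−5=17 non-germinating seeds.

8 germinated seeds and 17 non-germinating seeds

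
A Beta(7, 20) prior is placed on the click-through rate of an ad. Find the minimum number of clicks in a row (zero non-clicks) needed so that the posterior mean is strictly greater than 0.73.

After k clicks and 0 non-clicks the posterior is Beta(7+k, 20), with mean (7+k)/(7+20+k).
Set (7+k)/(27+k) > 0.73 and solve: k > (0.73·27 − 7)/(1 − 0.73) = 47.074.
The smallest integer exceeding 47.074 is 48, and checking k=48: (55)/(75) = 0.7333 > 0.73.

k = 48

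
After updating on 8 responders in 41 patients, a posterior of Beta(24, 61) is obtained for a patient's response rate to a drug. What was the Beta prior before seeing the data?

Beta(16, 28)

A Beta(α, β) prior with s successes and f failures in binomial data gives a Beta(α+s, β+f) posterior.
Subtract the data counts: 24−8=16, 61−33=28.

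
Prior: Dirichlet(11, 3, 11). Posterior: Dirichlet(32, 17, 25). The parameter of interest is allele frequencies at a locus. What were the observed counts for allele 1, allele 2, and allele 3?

counts (21, 14, 14)

For a Dirichlet(α) prior with multinomial counts c, the posterior is Dirichlet(α + c) componentwise.
Counts are posterior − prior componentwise: 32−11=21, 17−3=14, 25−11=14.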